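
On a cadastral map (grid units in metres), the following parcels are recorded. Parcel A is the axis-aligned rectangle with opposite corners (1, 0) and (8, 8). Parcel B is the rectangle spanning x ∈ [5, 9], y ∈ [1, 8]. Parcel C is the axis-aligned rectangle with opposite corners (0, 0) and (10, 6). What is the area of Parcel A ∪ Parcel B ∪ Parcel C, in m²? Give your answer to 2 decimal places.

By inclusion–exclusion:
Individual areas: |Parcel A| = 56, |Parcel B| = 28, |Parcel C| = 60.
|Parcel A∩Parcel B|: x∈[5,8], y∈[1,8] → 3·7 = 21.
|Parcel A∩Parcel C|: x∈[1,8], y∈[0,6] → 7·6 = 42.
|Parcel B∩Parcel C|: x∈[5,9], y∈[1,6] → 4·5 = 20.
|Parcel A∩Parcel B∩Parcel C| = 15.
|Parcel A ∪ Parcel B ∪ Parcel C| = 144 − 83 + 15 = 76.00.

76.00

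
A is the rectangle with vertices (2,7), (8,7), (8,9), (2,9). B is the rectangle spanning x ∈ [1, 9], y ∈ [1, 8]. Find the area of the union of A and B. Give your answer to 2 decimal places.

62.00

By inclusion–exclusion:
Individual areas: |A| = 12, |B| = 56.
|A∩B|: x∈[2,8], y∈[7,8] → 6·1 = 6.
|A ∪ B| = 68 − 6 = 62.00.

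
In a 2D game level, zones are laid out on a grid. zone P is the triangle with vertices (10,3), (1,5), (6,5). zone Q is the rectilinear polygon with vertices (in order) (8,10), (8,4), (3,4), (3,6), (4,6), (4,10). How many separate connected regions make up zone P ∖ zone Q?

zone P ∖ zone Q splits into 2 disjoint pieces (area 1.25, area 0.4444).

2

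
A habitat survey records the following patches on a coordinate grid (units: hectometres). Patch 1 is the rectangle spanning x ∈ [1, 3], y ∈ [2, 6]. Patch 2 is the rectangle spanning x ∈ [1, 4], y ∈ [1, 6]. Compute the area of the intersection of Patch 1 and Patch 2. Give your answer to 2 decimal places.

|Patch 1∩Patch 2|: x∈[1,3], y∈[2,6] → 2·4 = 8.

8.00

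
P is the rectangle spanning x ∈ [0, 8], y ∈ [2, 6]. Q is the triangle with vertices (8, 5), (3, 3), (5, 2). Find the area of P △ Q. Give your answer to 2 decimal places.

|P| = 32, |Q| = 4.5, |P∩Q| = 4.5.
|P △ Q| = |P| + |Q| − 2·|P∩Q| = 32 + 4.5 − 9 = 27.50.

27.50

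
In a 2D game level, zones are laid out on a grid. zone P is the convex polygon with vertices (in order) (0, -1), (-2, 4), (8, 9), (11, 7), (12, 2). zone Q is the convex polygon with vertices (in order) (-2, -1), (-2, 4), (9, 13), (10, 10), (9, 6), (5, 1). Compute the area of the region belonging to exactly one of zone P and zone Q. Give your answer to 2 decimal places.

55.97

|zone P| = 84.5, |zone Q| = 83, |zone P∩zone Q| = 55.7628.
|zone P △ zone Q| = |zone P| + |zone Q| − 2·|zone P∩zone Q| = 84.5 + 83 − 111.5256 = 55.97.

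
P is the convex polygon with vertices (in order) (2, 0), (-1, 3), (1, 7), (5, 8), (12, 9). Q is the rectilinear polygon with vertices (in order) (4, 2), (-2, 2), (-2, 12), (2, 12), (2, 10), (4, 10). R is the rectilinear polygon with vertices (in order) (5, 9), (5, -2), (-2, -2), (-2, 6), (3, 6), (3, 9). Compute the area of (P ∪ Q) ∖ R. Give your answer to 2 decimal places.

47.55

|P ∪ Q| = 84.375.
|(P ∪ Q) ∩ R| = 36.825.
|(P ∪ Q) ∖ R| = 84.375 − 36.825 = 47.55.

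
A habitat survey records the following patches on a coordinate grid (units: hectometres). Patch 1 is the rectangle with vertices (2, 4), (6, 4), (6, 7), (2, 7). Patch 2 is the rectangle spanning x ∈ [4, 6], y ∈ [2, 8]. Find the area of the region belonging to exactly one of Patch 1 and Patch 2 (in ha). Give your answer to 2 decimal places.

|Patch 1∩Patch 2|: x∈[4,6], y∈[4,7] → 2·3 = 6.
|Patch 1 △ Patch 2| = |Patch 1| + |Patch 2| − 2·|Patch 1∩Patch 2| = 12 + 12 − 12 = 12.00.

12.00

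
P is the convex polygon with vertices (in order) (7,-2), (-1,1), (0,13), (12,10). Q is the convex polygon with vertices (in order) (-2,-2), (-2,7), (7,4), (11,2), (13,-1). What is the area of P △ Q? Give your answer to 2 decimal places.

|P| = 129, |Q| = 85, |P∩Q| = 51.0871.
|P △ Q| = |P| + |Q| − 2·|P∩Q| = 129 + 85 − 102.1741 = 111.83.

111.83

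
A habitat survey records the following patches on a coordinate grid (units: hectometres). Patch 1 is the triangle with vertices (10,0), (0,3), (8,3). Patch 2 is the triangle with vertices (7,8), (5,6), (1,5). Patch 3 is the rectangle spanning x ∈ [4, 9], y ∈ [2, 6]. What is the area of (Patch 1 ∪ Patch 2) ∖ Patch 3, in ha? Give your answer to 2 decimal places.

10.54

|Patch 1 ∪ Patch 2| = 15.
|(Patch 1 ∪ Patch 2) ∩ Patch 3| = 4.4583.
|(Patch 1 ∪ Patch 2) ∖ Patch 3| = 15 − 4.4583 = 10.54.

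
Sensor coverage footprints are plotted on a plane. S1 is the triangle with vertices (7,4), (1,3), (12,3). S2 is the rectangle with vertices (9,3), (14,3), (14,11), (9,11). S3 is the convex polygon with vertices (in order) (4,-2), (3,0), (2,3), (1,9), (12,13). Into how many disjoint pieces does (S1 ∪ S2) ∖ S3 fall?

(S1 ∪ S2) ∖ S3 splits into 2 disjoint pieces (area 0.0811, area 38.1661).

2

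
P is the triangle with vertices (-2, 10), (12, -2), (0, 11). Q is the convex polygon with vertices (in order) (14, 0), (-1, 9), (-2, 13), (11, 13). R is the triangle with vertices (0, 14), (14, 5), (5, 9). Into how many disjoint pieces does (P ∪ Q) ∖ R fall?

2

(P ∪ Q) ∖ R splits into 2 disjoint pieces (area 74.0355, area 33.6649).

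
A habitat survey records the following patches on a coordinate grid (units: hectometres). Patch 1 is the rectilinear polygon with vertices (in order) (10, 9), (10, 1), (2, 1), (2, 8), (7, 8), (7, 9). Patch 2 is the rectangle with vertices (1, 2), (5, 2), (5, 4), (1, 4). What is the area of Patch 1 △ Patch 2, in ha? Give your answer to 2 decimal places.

55.00

|Patch 1| = 59, |Patch 2| = 8, |Patch 1∩Patch 2| = 6.
|Patch 1 △ Patch 2| = |Patch 1| + |Patch 2| − 2·|Patch 1∩Patch 2| = 59 + 8 − 12 = 55.00.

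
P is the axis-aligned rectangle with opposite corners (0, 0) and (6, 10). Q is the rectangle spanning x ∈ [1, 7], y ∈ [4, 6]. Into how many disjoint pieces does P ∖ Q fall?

1

P ∖ Q is a single connected region.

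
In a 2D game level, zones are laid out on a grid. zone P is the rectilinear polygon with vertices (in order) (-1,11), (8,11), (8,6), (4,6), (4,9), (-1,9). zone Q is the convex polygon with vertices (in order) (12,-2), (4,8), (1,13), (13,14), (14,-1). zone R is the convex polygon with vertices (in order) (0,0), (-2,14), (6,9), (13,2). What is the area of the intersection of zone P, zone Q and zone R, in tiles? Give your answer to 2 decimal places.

11.60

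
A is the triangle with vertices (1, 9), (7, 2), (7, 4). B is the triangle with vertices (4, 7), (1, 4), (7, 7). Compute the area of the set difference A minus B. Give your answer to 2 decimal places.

|A| = 6, |A∩B| = 0.826.
|A ∖ B| = |A| − |A∩B| = 6 − 0.826 = 5.17.

5.17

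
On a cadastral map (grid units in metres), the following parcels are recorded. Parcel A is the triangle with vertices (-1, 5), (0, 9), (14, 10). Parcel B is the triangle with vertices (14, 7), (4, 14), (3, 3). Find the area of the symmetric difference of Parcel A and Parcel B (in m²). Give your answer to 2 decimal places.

59.76

|Parcel A| = 27.5, |Parcel B| = 58.5, |Parcel A∩Parcel B| = 13.1208.
|Parcel A △ Parcel B| = |Parcel A| + |Parcel B| − 2·|Parcel A∩Parcel B| = 27.5 + 58.5 − 26.2415 = 59.76.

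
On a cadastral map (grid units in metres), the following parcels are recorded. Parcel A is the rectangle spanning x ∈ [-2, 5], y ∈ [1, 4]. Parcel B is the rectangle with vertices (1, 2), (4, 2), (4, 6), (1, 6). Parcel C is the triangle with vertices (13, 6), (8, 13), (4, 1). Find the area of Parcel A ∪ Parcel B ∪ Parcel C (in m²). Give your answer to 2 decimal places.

69.78

By inclusion–exclusion:
Individual areas: |Parcel A| = 21, |Parcel B| = 12, |Parcel C| = 44.
|Parcel A∩Parcel B|: x∈[1,4], y∈[2,4] → 3·2 = 6.
|Parcel A∩Parcel C| = 1.2222.
|Parcel B∩Parcel C| = 0.
|Parcel A∩Parcel B∩Parcel C| = 0.
|Parcel A ∪ Parcel B ∪ Parcel C| = 77 − 7.2222 + 0 = 69.78.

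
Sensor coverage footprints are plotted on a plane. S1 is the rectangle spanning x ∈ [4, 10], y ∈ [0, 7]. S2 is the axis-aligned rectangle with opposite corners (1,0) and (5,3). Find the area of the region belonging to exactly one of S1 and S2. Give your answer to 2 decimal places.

|S1∩S2|: x∈[4,5], y∈[0,3] → 1·3 = 3.
|S1 △ S2| = |S1| + |S2| − 2·|S1∩S2| = 42 + 12 − 6 = 48.00.

48.00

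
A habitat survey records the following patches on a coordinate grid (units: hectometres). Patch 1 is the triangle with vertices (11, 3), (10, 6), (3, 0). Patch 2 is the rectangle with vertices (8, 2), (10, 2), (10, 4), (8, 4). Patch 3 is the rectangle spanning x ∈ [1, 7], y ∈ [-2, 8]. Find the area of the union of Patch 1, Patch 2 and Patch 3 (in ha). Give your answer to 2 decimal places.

70.16

By inclusion–exclusion:
Individual areas: |Patch 1| = 13.5, |Patch 2| = 4, |Patch 3| = 60.
|Patch 1∩Patch 2| = 3.4792.
|Patch 1∩Patch 3| = 3.8571.
|Patch 2∩Patch 3| = 0 (no overlap).
|Patch 1∩Patch 2∩Patch 3| = 0.
|Patch 1 ∪ Patch 2 ∪ Patch 3| = 77.5 − 7.3363 + 0 = 70.16.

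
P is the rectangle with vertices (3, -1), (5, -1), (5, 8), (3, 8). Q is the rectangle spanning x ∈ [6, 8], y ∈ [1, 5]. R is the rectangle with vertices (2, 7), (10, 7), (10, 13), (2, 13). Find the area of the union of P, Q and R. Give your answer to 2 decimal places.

72.00

By inclusion–exclusion:
Individual areas: |P| = 18, |Q| = 8, |R| = 48.
|P∩Q| = 0 (no overlap).
|P∩R|: x∈[3,5], y∈[7,8] → 2·1 = 2.
|Q∩R| = 0 (no overlap).
|P∩Q∩R| = 0.
|P ∪ Q ∪ R| = 74 − 2 + 0 = 72.00.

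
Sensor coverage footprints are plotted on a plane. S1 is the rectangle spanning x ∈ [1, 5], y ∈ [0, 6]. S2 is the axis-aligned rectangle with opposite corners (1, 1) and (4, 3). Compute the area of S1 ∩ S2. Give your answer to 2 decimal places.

6.00

|S1∩S2|: x∈[1,4], y∈[1,3] → 3·2 = 6.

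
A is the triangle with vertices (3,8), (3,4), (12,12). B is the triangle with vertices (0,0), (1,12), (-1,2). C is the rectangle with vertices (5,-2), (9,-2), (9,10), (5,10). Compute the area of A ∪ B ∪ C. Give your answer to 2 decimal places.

64.61

By inclusion–exclusion:
Individual areas: |A| = 18, |B| = 7, |C| = 48.
|A∩B| = 0.
|A∩C| = 8.3889.
|B∩C| = 0.
|A∩B∩C| = 0.
|A ∪ B ∪ C| = 73 − 8.3889 + 0 = 64.61.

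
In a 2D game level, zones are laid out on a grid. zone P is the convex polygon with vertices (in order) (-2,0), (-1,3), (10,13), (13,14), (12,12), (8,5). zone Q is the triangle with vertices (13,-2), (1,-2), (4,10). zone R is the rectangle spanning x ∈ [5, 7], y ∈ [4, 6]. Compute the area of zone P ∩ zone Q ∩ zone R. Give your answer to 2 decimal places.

The intersection is the polygon with vertices (6,4), (5,4), (5,6), (7,6), (7,4.5).
By the shoelace formula its area is 3.75.

3.75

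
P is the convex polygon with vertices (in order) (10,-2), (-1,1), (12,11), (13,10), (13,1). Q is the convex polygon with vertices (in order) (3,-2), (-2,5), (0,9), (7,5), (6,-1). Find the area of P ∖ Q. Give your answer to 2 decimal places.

|P| = 95.5, |P∩Q| = 27.1262.
|P ∖ Q| = |P| − |P∩Q| = 95.5 − 27.1262 = 68.37.

68.37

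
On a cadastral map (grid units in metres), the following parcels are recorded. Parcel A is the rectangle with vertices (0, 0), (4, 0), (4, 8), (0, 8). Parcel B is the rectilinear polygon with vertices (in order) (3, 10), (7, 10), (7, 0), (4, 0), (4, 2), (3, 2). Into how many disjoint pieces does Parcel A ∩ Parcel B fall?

Parcel A ∩ Parcel B is a single connected region.

1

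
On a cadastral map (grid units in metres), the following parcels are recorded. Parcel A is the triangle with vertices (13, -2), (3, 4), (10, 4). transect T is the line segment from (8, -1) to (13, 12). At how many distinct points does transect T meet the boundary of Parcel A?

The segment meets the boundary at (9.923,4), (8.625,0.625).

2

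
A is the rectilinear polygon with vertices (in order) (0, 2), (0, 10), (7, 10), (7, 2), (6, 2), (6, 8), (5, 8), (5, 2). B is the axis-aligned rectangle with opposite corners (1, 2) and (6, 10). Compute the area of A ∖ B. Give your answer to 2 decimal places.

|A| = 50, |A∩B| = 34.
|A ∖ B| = |A| − |A∩B| = 50 − 34 = 16.00.

16.00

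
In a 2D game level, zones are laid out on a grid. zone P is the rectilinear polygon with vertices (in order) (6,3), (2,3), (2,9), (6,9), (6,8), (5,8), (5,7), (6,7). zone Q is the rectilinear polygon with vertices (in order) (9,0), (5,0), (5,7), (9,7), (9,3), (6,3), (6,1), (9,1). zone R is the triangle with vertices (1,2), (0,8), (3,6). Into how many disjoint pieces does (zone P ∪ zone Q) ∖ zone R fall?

(zone P ∪ zone Q) ∖ zone R is a single connected region.

1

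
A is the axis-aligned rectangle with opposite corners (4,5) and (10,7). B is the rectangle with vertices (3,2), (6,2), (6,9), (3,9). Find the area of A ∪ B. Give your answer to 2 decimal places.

By inclusion–exclusion:
Individual areas: |A| = 12, |B| = 21.
|A∩B|: x∈[4,6], y∈[5,7] → 2·2 = 4.
|A ∪ B| = 33 − 4 = 29.00.

29.00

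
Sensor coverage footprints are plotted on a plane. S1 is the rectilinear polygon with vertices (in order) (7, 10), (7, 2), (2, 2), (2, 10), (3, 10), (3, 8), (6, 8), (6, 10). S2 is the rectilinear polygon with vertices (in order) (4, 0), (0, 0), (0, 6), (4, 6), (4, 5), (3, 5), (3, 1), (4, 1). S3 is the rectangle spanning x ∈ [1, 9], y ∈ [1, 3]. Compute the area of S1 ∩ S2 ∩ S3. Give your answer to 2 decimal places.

1.00

The intersection is the polygon with vertices (2,3), (3,3), (3,2), (2,2).
By the shoelace formula its area is 1.00.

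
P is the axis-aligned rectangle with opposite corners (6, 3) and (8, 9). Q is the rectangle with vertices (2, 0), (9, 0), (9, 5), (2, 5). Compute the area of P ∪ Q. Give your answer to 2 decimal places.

By inclusion–exclusion:
Individual areas: |P| = 12, |Q| = 35.
|P∩Q|: x∈[6,8], y∈[3,5] → 2·2 = 4.
|P ∪ Q| = 47 − 4 = 43.00.

43.00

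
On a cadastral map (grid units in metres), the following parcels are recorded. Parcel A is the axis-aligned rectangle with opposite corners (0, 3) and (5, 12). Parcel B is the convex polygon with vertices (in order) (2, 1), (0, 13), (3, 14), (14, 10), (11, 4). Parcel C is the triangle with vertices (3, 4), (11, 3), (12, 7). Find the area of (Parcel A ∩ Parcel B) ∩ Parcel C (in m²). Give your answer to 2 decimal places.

0.92

The region (Parcel A ∩ Parcel B) ∩ Parcel C is the polygon with vertices (5,3.75), (3,4), (5,4.667).
By the shoelace formula its area is 0.92.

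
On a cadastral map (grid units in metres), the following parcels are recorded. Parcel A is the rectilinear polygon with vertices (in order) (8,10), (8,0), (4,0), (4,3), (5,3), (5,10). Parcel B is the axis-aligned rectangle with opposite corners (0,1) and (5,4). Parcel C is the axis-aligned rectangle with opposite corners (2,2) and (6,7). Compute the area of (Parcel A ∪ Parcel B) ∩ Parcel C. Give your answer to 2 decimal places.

11.00

The region (Parcel A ∪ Parcel B) ∩ Parcel C is the polygon with vertices (5,4), (5,7), (6,7), (6,2), (2,2), (2,4).
By the shoelace formula its area is 11.00.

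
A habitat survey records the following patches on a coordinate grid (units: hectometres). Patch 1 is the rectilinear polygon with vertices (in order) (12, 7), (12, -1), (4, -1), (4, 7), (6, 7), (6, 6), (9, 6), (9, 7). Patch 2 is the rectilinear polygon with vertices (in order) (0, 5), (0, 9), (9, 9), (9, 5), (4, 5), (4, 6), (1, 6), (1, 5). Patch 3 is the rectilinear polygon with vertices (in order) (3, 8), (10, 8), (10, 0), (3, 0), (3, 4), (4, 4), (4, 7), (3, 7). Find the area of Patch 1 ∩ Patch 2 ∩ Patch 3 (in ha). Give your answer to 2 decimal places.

7.00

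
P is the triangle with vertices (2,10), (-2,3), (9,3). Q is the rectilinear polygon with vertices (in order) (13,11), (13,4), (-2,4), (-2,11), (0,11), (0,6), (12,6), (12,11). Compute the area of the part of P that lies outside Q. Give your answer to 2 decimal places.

|P| = 38.5, |P∩Q| = 15.7857.
|P ∖ Q| = |P| − |P∩Q| = 38.5 − 15.7857 = 22.71.

22.71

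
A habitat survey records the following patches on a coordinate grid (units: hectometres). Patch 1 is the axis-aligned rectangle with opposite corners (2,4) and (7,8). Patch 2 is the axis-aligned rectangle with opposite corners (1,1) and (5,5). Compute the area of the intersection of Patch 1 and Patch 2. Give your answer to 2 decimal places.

|Patch 1∩Patch 2|: x∈[2,5], y∈[4,5] → 3·1 = 3.

3.00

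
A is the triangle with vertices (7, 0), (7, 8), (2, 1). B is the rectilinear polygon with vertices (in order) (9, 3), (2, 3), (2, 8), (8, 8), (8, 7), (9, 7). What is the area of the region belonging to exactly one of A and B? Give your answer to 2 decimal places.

36.14

|A| = 20, |B| = 34, |A∩B| = 8.9286.
|A △ B| = |A| + |B| − 2·|A∩B| = 20 + 34 − 17.8571 = 36.14.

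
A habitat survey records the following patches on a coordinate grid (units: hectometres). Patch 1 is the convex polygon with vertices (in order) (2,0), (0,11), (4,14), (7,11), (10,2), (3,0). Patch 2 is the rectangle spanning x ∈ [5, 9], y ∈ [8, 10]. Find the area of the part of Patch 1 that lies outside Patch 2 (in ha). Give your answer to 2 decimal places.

|Patch 1| = 89, |Patch 1∩Patch 2| = 5.3333.
|Patch 1 ∖ Patch 2| = |Patch 1| − |Patch 1∩Patch 2| = 89 − 5.3333 = 83.67.

83.67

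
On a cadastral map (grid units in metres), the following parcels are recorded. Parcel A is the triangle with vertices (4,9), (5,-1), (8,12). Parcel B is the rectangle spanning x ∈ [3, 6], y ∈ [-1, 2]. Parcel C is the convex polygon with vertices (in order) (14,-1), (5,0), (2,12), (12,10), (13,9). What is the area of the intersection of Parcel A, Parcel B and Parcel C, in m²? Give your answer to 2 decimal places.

The intersection is the polygon with vertices (5.692,2), (5.225,-0.025), (5,0), (4.833,0.667), (4.7,2).
By the shoelace formula its area is 1.29.

1.29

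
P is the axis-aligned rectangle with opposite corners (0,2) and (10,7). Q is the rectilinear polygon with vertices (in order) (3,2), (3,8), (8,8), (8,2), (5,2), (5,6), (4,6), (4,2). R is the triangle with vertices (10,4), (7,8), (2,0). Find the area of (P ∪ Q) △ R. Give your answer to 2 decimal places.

|P ∪ Q| = 55.
|(P ∪ Q) ∩ R| = 19.25.
|(P ∪ Q) △ R| = 55 + 22 − 38.5 = 38.50.

38.50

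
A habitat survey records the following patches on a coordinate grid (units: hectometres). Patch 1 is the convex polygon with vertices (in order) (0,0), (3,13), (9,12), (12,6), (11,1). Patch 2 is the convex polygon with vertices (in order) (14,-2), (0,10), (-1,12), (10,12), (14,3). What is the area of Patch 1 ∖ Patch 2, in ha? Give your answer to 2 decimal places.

46.22

|Patch 1| = 112.5, |Patch 1∩Patch 2| = 66.2779.
|Patch 1 ∖ Patch 2| = |Patch 1| − |Patch 1∩Patch 2| = 112.5 − 66.2779 = 46.22.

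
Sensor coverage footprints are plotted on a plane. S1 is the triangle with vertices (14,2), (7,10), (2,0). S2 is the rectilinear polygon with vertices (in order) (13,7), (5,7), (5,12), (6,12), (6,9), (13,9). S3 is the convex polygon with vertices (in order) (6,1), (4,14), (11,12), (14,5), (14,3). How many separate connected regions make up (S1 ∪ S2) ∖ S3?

(S1 ∪ S2) ∖ S3 splits into 3 disjoint pieces (area 16.7587, area 0.0192, area 0.5952).

3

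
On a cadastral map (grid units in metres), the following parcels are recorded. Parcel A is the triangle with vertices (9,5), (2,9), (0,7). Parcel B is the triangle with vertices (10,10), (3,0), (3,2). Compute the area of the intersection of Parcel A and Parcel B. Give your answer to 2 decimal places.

0.44

The intersection is the polygon with vertices (7.214,6.02), (6.837,5.481), (6.174,5.628), (6.75,6.286).
By the shoelace formula its area is 0.44.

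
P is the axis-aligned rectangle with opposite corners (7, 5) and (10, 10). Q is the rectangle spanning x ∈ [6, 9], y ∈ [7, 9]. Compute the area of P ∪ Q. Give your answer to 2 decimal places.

By inclusion–exclusion:
Individual areas: |P| = 15, |Q| = 6.
|P∩Q|: x∈[7,9], y∈[7,9] → 2·2 = 4.
|P ∪ Q| = 21 − 4 = 17.00.

17.00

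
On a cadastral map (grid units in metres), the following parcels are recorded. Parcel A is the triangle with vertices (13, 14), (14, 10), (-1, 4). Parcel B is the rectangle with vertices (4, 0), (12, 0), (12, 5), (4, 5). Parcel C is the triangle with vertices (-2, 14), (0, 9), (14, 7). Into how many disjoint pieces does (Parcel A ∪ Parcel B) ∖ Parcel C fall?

3

(Parcel A ∪ Parcel B) ∖ Parcel C splits into 3 disjoint pieces (area 18.1036, area 8.9323, area 40).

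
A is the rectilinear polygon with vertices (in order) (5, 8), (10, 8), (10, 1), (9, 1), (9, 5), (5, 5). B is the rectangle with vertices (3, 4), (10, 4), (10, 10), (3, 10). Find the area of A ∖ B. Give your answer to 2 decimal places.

3.00

|A| = 19, |A∩B| = 16.
|A ∖ B| = |A| − |A∩B| = 19 − 16 = 3.00.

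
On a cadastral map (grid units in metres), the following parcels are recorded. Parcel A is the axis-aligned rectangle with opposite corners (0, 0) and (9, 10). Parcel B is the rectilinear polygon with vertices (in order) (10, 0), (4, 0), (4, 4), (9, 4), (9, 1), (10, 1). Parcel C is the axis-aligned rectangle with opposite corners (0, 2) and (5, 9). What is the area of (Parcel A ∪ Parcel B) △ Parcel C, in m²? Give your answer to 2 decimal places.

|Parcel A ∪ Parcel B| = 91.
|(Parcel A ∪ Parcel B) ∩ Parcel C| = 35.
|(Parcel A ∪ Parcel B) △ Parcel C| = 91 + 35 − 70 = 56.00.

56.00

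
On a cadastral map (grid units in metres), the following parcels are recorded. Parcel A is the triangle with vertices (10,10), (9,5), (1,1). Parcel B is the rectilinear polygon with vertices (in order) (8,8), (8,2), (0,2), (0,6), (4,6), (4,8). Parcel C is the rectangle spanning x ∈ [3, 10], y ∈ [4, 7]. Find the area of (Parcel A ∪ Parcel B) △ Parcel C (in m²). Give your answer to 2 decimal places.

|Parcel A ∪ Parcel B| = 46.25.
|(Parcel A ∪ Parcel B) ∩ Parcel C| = 16.65.
|(Parcel A ∪ Parcel B) △ Parcel C| = 46.25 + 21 − 33.3 = 33.95.

33.95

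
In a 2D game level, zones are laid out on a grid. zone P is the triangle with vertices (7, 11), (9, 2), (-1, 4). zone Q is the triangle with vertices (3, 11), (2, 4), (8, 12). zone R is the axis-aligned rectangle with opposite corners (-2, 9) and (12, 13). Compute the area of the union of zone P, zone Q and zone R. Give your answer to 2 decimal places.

By inclusion–exclusion:
Individual areas: |zone P| = 43, |zone Q| = 17, |zone R| = 56.
|zone P∩zone Q| = 6.8429.
|zone P∩zone R| = 2.7302.
|zone Q∩zone R| = 9.4107.
|zone P∩zone Q∩zone R| = 1.2536.
|zone P ∪ zone Q ∪ zone R| = 116 − 18.9837 + 1.2536 = 98.27.

98.27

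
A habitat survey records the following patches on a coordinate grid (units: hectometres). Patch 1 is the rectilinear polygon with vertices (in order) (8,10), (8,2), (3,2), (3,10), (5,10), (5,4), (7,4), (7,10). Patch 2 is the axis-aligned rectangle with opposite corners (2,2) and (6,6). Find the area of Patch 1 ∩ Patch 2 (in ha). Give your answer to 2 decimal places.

The intersection is the polygon with vertices (3,2), (3,6), (5,6), (5,4), (6,4), (6,2).
By the shoelace formula its area is 10.00.

10.00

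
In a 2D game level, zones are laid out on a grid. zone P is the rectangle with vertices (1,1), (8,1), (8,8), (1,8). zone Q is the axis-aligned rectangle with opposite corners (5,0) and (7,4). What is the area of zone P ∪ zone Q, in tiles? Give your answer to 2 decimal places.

By inclusion–exclusion:
Individual areas: |zone P| = 49, |zone Q| = 8.
|zone P∩zone Q|: x∈[5,7], y∈[1,4] → 2·3 = 6.
|zone P ∪ zone Q| = 57 − 6 = 51.00.

51.00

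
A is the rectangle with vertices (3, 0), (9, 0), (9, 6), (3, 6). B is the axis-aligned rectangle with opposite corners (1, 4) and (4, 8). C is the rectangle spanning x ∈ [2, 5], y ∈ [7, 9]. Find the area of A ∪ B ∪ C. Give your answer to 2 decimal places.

By inclusion–exclusion:
Individual areas: |A| = 36, |B| = 12, |C| = 6.
|A∩B|: x∈[3,4], y∈[4,6] → 1·2 = 2.
|A∩C| = 0 (no overlap).
|B∩C|: x∈[2,4], y∈[7,8] → 2·1 = 2.
|A∩B∩C| = 0.
|A ∪ B ∪ C| = 54 − 4 + 0 = 50.00.

50.00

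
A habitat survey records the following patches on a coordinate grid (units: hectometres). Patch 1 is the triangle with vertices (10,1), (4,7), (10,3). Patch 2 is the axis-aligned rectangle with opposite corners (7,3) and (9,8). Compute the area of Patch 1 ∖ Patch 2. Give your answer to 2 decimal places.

3.83

|Patch 1| = 6, |Patch 1∩Patch 2| = 2.1667.
|Patch 1 ∖ Patch 2| = |Patch 1| − |Patch 1∩Patch 2| = 6 − 2.1667 = 3.83.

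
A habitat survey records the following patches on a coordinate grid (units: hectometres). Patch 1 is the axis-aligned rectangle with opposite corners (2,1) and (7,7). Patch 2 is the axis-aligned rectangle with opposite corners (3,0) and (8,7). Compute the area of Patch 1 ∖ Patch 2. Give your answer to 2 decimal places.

6.00

|Patch 1∩Patch 2|: x∈[3,7], y∈[1,7] → 4·6 = 24.
|Patch 1| = 30.
|Patch 1 ∖ Patch 2| = |Patch 1| − |Patch 1∩Patch 2| = 30 − 24 = 6.00.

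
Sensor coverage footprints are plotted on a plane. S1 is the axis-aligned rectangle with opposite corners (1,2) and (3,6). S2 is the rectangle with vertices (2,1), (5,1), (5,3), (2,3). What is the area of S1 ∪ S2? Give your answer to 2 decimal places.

By inclusion–exclusion:
Individual areas: |S1| = 8, |S2| = 6.
|S1∩S2|: x∈[2,3], y∈[2,3] → 1·1 = 1.
|S1 ∪ S2| = 14 − 1 = 13.00.

13.00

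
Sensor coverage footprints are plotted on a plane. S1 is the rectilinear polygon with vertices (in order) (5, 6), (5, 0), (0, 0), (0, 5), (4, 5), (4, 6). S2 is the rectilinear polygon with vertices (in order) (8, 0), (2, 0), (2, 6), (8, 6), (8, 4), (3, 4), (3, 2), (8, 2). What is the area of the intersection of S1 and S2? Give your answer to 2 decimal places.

12.00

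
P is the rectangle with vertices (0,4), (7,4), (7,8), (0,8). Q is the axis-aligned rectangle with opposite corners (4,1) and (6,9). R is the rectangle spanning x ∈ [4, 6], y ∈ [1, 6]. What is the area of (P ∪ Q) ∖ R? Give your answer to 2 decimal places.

26.00

|P ∪ Q| = 36.
|(P ∪ Q) ∩ R| = 10.
|(P ∪ Q) ∖ R| = 36 − 10 = 26.00.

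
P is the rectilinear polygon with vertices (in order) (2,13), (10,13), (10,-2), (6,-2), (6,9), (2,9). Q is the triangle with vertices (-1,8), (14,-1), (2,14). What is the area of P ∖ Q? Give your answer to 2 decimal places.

|P| = 76, |P∩Q| = 25.2.
|P ∖ Q| = |P| − |P∩Q| = 76 − 25.2 = 50.80.

50.80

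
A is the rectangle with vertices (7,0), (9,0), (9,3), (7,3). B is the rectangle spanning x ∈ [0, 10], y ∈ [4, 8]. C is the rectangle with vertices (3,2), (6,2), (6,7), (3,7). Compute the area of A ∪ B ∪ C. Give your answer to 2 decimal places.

52.00

By inclusion–exclusion:
Individual areas: |A| = 6, |B| = 40, |C| = 15.
|A∩B| = 0 (no overlap).
|A∩C| = 0 (no overlap).
|B∩C|: x∈[3,6], y∈[4,7] → 3·3 = 9.
|A∩B∩C| = 0.
|A ∪ B ∪ C| = 61 − 9 + 0 = 52.00.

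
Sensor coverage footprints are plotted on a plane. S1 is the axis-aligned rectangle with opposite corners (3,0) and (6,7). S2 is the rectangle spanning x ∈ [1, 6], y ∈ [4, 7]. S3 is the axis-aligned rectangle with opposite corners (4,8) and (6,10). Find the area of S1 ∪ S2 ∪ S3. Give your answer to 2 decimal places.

By inclusion–exclusion:
Individual areas: |S1| = 21, |S2| = 15, |S3| = 4.
|S1∩S2|: x∈[3,6], y∈[4,7] → 3·3 = 9.
|S1∩S3| = 0 (no overlap).
|S2∩S3| = 0 (no overlap).
|S1∩S2∩S3| = 0.
|S1 ∪ S2 ∪ S3| = 40 − 9 + 0 = 31.00.

31.00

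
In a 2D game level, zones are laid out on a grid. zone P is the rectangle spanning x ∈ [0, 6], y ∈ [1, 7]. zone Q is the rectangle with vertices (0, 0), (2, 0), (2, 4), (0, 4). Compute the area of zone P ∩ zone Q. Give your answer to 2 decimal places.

|zone P∩zone Q|: x∈[0,2], y∈[1,4] → 2·3 = 6.

6.00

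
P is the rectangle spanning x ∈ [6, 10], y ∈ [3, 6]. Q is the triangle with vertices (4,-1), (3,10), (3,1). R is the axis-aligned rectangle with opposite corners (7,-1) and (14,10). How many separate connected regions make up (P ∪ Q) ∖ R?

2

(P ∪ Q) ∖ R splits into 2 disjoint pieces (area 3, area 4.5).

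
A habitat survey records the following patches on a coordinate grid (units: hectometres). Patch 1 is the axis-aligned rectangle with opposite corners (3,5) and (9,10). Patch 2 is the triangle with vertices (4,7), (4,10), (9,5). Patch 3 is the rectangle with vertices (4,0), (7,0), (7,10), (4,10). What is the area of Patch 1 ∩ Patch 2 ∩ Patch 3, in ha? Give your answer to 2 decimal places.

The intersection is the polygon with vertices (7,7), (7,5.8), (4,7), (4,10).
By the shoelace formula its area is 6.30.

6.30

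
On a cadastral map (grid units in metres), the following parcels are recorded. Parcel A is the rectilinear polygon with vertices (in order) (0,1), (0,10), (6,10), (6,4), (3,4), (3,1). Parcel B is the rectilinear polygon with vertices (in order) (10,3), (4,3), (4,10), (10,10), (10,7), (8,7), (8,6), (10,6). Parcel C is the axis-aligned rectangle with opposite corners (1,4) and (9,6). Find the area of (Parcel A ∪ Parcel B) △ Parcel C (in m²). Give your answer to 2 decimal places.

|Parcel A ∪ Parcel B| = 73.
|(Parcel A ∪ Parcel B) ∩ Parcel C| = 16.
|(Parcel A ∪ Parcel B) △ Parcel C| = 73 + 16 − 32 = 57.00.

57.00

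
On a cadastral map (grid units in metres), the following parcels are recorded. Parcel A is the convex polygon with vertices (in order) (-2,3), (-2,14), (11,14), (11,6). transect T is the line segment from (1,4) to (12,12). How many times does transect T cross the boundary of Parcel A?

1

The segment meets the boundary at (11,11.273).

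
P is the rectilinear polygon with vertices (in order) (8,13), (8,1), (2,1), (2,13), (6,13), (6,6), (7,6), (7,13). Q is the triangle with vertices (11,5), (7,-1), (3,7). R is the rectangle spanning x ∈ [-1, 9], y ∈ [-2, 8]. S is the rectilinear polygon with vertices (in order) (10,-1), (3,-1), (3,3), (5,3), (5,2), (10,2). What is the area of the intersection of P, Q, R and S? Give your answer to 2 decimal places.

2.25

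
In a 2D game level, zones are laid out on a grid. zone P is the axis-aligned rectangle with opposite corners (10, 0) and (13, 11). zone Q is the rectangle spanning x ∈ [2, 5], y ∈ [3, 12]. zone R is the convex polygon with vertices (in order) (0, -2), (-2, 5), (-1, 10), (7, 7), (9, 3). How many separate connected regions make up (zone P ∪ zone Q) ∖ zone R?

2

(zone P ∪ zone Q) ∖ zone R splits into 2 disjoint pieces (area 33, area 11.0625).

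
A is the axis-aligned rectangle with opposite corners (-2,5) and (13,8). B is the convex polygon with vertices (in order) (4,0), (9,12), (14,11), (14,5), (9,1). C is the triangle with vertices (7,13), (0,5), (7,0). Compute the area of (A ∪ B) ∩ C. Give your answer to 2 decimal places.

The region (A ∪ B) ∩ C is the polygon with vertices (7,8), (7,0.6), (6.344,0.469), (4.688,1.651), (6.083,5), (0,5), (2.625,8).
By the shoelace formula its area is 24.18.

24.18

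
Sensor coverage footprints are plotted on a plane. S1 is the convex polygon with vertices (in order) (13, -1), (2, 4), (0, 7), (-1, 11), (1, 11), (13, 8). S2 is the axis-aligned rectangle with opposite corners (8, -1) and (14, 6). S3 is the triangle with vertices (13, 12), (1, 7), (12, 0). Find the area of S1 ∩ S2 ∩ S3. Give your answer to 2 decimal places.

20.41

The intersection is the polygon with vertices (8,6), (12.5,6), (12,0), (8,2.546).
By the shoelace formula its area is 20.41.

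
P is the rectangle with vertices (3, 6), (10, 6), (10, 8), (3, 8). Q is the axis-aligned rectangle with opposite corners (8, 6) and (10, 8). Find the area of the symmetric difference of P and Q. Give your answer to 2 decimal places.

|P∩Q|: x∈[8,10], y∈[6,8] → 2·2 = 4.
|P △ Q| = |P| + |Q| − 2·|P∩Q| = 14 + 4 − 8 = 10.00.

10.00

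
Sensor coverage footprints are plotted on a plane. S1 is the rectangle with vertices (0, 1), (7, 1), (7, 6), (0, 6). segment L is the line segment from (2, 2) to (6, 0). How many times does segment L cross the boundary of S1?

The segment meets the boundary at (4,1).

1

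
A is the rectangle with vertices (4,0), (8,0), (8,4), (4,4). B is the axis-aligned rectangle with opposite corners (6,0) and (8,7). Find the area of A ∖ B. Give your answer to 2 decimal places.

8.00

|A∩B|: x∈[6,8], y∈[0,4] → 2·4 = 8.
|A| = 16.
|A ∖ B| = |A| − |A∩B| = 16 − 8 = 8.00.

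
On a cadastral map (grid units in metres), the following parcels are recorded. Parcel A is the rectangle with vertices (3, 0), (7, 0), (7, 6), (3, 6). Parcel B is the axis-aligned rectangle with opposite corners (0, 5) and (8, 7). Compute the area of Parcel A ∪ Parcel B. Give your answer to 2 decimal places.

By inclusion–exclusion:
Individual areas: |Parcel A| = 24, |Parcel B| = 16.
|Parcel A∩Parcel B|: x∈[3,7], y∈[5,6] → 4·1 = 4.
|Parcel A ∪ Parcel B| = 40 − 4 = 36.00.

36.00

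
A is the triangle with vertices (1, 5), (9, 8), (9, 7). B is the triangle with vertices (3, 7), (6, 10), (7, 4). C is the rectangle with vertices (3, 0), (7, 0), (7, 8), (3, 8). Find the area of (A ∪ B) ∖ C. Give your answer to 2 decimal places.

|A ∪ B| = 13.259.
|(A ∪ B) ∩ C| = 8.9257.
|(A ∪ B) ∖ C| = 13.259 − 8.9257 = 4.33.

4.33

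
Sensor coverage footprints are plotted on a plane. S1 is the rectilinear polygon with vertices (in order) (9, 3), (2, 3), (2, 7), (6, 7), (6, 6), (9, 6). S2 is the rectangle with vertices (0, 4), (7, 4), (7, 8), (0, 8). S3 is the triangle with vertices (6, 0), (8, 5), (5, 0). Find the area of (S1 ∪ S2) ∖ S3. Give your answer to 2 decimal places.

38.60

|S1 ∪ S2| = 39.
|(S1 ∪ S2) ∩ S3| = 0.4.
|(S1 ∪ S2) ∖ S3| = 39 − 0.4 = 38.60.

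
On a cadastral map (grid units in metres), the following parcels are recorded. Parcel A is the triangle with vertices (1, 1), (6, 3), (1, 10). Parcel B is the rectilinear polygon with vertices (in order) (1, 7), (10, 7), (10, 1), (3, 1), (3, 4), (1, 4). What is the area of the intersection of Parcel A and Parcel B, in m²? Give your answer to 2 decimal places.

14.09

The intersection is the polygon with vertices (6,3), (3,1.8), (3,4), (1,4), (1,7), (3.143,7).
By the shoelace formula its area is 14.09.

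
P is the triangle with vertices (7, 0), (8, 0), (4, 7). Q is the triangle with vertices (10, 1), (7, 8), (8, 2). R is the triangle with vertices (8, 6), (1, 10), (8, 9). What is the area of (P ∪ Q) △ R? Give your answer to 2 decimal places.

18.72

|P ∪ Q| = 9.
|(P ∪ Q) ∩ R| = 0.3912.
|(P ∪ Q) △ R| = 9 + 10.5 − 0.7824 = 18.72.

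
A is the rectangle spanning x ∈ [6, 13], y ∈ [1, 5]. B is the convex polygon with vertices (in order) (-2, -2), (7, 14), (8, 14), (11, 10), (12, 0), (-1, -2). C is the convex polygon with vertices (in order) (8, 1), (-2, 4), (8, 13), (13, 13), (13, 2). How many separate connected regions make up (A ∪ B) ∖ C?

2

(A ∪ B) ∖ C splits into 2 disjoint pieces (area 37.7869, area 3.8813).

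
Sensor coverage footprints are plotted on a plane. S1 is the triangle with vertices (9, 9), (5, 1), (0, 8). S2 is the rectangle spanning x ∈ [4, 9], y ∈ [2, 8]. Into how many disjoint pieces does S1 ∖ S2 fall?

2

S1 ∖ S2 splits into 2 disjoint pieces (area 15.45, area 0.6071).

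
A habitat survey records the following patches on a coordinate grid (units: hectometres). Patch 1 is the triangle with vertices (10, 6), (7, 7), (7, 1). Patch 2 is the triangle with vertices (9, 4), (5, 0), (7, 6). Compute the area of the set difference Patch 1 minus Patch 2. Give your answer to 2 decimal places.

5.06

|Patch 1| = 9, |Patch 1∩Patch 2| = 3.9375.
|Patch 1 ∖ Patch 2| = |Patch 1| − |Patch 1∩Patch 2| = 9 − 3.9375 = 5.06.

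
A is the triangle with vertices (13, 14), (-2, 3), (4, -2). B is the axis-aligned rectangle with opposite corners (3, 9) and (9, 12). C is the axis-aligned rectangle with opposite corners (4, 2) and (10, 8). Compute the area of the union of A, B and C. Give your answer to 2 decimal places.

By inclusion–exclusion:
Individual areas: |A| = 70.5, |B| = 18, |C| = 36.
|A∩B| = 2.9121.
|A∩C| = 23.3795.
|B∩C| = 0 (no overlap).
|A∩B∩C| = 0.
|A ∪ B ∪ C| = 124.5 − 26.2917 + 0 = 98.21.

98.21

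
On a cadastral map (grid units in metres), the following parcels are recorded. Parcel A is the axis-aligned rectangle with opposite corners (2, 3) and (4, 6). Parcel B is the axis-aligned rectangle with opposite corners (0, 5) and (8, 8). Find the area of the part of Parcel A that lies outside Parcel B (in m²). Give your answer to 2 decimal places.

4.00

|Parcel A∩Parcel B|: x∈[2,4], y∈[5,6] → 2·1 = 2.
|Parcel A| = 6.
|Parcel A ∖ Parcel B| = |Parcel A| − |Parcel A∩Parcel B| = 6 − 2 = 4.00.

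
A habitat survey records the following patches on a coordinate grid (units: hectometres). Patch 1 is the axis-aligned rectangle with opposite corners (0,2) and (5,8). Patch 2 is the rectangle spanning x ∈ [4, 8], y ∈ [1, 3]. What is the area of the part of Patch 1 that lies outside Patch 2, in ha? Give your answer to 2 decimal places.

|Patch 1∩Patch 2|: x∈[4,5], y∈[2,3] → 1·1 = 1.
|Patch 1| = 30.
|Patch 1 ∖ Patch 2| = |Patch 1| − |Patch 1∩Patch 2| = 30 − 1 = 29.00.

29.00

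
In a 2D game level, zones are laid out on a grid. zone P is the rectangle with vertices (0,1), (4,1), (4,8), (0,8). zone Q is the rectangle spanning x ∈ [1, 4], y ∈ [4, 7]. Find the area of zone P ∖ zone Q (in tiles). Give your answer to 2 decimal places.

|zone P∩zone Q|: x∈[1,4], y∈[4,7] → 3·3 = 9.
|zone P| = 28.
|zone P ∖ zone Q| = |zone P| − |zone P∩zone Q| = 28 − 9 = 19.00.

19.00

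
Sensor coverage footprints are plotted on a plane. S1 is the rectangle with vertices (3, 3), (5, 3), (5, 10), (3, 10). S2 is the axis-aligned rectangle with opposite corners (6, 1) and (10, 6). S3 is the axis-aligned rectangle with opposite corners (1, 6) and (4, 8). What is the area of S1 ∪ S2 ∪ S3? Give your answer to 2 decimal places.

By inclusion–exclusion:
Individual areas: |S1| = 14, |S2| = 20, |S3| = 6.
|S1∩S2| = 0 (no overlap).
|S1∩S3|: x∈[3,4], y∈[6,8] → 1·2 = 2.
|S2∩S3| = 0 (no overlap).
|S1∩S2∩S3| = 0.
|S1 ∪ S2 ∪ S3| = 40 − 2 + 0 = 38.00.

38.00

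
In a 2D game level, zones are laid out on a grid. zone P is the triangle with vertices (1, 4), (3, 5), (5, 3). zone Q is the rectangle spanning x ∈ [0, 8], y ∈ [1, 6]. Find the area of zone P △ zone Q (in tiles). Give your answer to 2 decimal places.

37.00

|zone P| = 3, |zone Q| = 40, |zone P∩zone Q| = 3.
|zone P △ zone Q| = |zone P| + |zone Q| − 2·|zone P∩zone Q| = 3 + 40 − 6 = 37.00.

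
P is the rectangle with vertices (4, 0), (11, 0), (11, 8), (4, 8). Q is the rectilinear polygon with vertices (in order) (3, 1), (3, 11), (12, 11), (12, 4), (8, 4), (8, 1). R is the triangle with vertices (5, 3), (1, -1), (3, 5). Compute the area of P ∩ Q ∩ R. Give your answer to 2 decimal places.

The intersection is the polygon with vertices (4,4), (5,3), (4,2).
By the shoelace formula its area is 1.00.

1.00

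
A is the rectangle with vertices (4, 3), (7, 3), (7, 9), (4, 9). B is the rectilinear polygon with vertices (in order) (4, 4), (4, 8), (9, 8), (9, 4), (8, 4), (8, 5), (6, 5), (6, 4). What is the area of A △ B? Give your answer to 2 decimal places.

14.00

|A| = 18, |B| = 18, |A∩B| = 11.
|A △ B| = |A| + |B| − 2·|A∩B| = 18 + 18 − 22 = 14.00.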